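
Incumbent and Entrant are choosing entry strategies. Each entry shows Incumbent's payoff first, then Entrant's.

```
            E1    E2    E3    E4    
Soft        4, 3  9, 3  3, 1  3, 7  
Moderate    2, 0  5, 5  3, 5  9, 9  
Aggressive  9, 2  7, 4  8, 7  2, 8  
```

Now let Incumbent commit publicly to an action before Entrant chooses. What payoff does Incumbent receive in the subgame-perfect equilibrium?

9

Backward induction with Incumbent moving first.
- Soft: Entrant compares 3, 3, 1, 7 and picks E4; Incumbent would get 3.
- Moderate: Entrant compares 0, 5, 5, 9 and picks E4; Incumbent would get 9.
- Aggressive: Entrant compares 2, 4, 7, 8 and picks E4; Incumbent would get 2.
Among 3, 9, 2, the best is 9 at Moderate. Subgame-perfect outcome: (Moderate, E4) with payoffs (9, 9).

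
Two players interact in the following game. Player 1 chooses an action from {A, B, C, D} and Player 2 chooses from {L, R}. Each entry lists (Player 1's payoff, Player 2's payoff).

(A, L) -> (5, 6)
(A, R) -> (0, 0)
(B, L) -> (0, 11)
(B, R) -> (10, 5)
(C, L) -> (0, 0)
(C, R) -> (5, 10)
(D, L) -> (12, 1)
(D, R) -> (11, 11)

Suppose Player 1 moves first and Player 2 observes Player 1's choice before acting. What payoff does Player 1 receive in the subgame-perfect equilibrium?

Work backward from Player 2's decision.
- A → Player 2 plays L (best of 6, 0); Player 1 gets 5.
- B → Player 2 plays L (best of 11, 5); Player 1 gets 0.
- C → Player 2 plays R (best of 0, 10); Player 1 gets 5.
- D → Player 2 plays R (best of 1, 11); Player 1 gets 11.
Maximizing over 5, 0, 5, 11, Player 1 chooses D. Subgame-perfect outcome: (D, R) with payoffs (11, 11).

11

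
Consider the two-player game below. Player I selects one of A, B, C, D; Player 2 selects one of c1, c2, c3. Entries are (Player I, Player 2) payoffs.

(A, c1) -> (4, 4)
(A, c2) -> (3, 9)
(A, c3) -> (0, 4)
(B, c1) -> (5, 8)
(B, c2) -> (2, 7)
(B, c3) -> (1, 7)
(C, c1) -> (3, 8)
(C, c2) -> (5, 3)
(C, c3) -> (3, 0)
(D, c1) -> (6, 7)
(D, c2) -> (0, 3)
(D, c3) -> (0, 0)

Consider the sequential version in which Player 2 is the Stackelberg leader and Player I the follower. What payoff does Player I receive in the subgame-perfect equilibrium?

Backward induction with Player 2 moving first.
- c1 → Player I plays D (best of 4, 5, 3, 6); Player 2 gets 7.
- c2 → Player I plays C (best of 3, 2, 5, 0); Player 2 gets 3.
- c3 → Player I plays C (best of 0, 1, 3, 0); Player 2 gets 0.
Among 7, 3, 0, the best is 7 at c1. Subgame-perfect outcome: (D, c1) with payoffs (6, 7).

6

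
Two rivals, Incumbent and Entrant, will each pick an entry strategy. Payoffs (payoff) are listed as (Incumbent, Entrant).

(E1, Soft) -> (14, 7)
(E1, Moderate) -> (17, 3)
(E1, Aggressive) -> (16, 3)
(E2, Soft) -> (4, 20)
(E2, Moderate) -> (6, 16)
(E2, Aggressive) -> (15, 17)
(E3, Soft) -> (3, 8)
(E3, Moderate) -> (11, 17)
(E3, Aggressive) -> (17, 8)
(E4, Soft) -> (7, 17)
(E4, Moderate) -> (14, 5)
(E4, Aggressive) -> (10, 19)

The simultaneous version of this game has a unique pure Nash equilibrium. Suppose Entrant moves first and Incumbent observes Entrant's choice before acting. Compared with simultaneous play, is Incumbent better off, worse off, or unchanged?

better off

Backward induction with Entrant moving first.
- Soft: Incumbent compares 14, 4, 3, 7 and picks E1; Entrant would get 7.
- Moderate: Incumbent compares 17, 6, 11, 14 and picks E1; Entrant would get 3.
- Aggressive: Incumbent compares 16, 15, 17, 10 and picks E3; Entrant would get 8.
Maximizing over 7, 3, 8, Entrant chooses Aggressive. Subgame-perfect outcome: (E3, Aggressive) with payoffs (17, 8).
For the simultaneous game, intersect best replies.
Incumbent's best replies: Soft→E1; Moderate→E1; Aggressive→E3.
Entrant's best replies: E1→Soft; E2→Soft; E3→Moderate; E4→Aggressive.
Only (E1, Soft) has each player best-responding; Nash payoffs (14, 7).
Incumbent earns 17 sequentially versus 14 at the Nash outcome: better off.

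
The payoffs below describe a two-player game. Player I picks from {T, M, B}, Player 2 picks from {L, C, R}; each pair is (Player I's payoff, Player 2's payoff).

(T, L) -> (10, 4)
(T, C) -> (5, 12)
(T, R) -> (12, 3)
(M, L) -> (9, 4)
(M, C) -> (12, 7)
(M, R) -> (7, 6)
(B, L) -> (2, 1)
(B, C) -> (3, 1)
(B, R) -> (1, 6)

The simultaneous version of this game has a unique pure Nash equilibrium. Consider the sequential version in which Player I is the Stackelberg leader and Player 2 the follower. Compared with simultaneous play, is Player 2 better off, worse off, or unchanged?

unchanged

Player 2 best-responds to each possible Player I move:
- T: BR = C, leader payoff 5.
- M: BR = C, leader payoff 12.
- B: BR = R, leader payoff 1.
Player I's induced payoffs are 5, 12, 1, so Player I commits to M. Subgame-perfect outcome: (M, C) with payoffs (12, 7).
For the simultaneous game, intersect best replies.
Player I's best replies: L→T; C→M; R→T.
Player 2's best replies: T→C; M→C; B→R.
Only (M, C) has each player best-responding; Nash payoffs (12, 7).
Player 2 earns 7 sequentially versus 7 at the Nash outcome: unchanged.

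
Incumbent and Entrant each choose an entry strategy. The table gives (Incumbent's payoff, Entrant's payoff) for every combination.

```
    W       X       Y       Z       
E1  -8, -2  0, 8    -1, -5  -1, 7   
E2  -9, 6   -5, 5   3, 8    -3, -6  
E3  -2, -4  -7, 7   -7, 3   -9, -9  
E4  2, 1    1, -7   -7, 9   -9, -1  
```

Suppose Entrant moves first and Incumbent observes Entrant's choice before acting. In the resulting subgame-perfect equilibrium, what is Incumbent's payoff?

Backward induction with Entrant moving first.
- W: BR = E4, leader payoff 1.
- X: BR = E4, leader payoff -7.
- Y: BR = E2, leader payoff 8.
- Z: BR = E1, leader payoff 7.
Entrant's induced payoffs are 1, -7, 8, 7, so Entrant commits to Y. Subgame-perfect outcome: (E2, Y) with payoffs (3, 8).

3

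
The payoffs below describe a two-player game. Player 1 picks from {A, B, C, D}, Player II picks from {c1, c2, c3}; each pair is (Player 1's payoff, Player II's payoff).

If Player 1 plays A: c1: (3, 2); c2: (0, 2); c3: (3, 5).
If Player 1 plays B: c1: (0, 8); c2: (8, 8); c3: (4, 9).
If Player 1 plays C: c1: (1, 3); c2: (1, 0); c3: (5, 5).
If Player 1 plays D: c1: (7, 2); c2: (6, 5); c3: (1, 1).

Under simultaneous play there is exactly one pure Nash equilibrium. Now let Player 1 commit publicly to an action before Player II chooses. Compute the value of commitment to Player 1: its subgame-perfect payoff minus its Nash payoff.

1

Player II best-responds to each possible Player 1 move:
- A: Player II compares 2, 2, 5 and picks c3; Player 1 would get 3.
- B: Player II compares 8, 8, 9 and picks c3; Player 1 would get 4.
- C: Player II compares 3, 0, 5 and picks c3; Player 1 would get 5.
- D: Player II compares 2, 5, 1 and picks c2; Player 1 would get 6.
Maximizing over 3, 4, 5, 6, Player 1 chooses D. Subgame-perfect outcome: (D, c2) with payoffs (6, 5).
For the simultaneous game, intersect best replies.
Player 1's best replies: c1→D; c2→B; c3→C.
Player II's best replies: A→c3; B→c3; C→c3; D→c2.
The unique mutual best reply is (C, c3), giving (5, 5).
Player 1's commitment gain: 6 − 5 = 1.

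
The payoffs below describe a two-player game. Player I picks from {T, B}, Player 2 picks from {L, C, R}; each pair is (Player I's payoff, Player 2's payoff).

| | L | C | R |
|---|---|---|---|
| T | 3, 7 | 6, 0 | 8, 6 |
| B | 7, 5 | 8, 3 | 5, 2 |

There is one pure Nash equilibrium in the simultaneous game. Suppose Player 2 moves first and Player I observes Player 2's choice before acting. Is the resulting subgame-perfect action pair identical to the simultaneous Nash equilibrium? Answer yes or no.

no

Work backward from Player I's decision.
- L: Player I compares 3, 7 and picks B; Player 2 would get 5.
- C: Player I compares 6, 8 and picks B; Player 2 would get 3.
- R: Player I compares 8, 5 and picks T; Player 2 would get 6.
Maximizing over 5, 3, 6, Player 2 chooses R. Subgame-perfect outcome: (T, R) with payoffs (8, 6).
For the simultaneous game, intersect best replies.
Player I's best replies: L→B; C→B; R→T.
Player 2's best replies: T→L; B→L.
The unique mutual best reply is (B, L), giving (7, 5).
Sequential outcome (T, R) differs from the Nash profile (B, L).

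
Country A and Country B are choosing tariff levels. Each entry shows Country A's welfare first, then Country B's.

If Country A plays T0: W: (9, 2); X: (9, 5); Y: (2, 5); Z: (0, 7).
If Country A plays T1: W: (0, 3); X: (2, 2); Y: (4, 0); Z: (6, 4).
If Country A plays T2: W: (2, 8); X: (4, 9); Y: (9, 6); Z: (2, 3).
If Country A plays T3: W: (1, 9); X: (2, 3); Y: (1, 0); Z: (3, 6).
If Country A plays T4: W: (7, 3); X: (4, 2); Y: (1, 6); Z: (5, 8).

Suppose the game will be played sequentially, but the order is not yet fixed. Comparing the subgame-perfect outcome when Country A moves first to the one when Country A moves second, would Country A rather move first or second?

If Country A leads: Country B's best replies are T0→Z, T1→Z, T2→X, T3→W, T4→Z; Country A's induced payoffs 0, 6, 4, 1, 5; outcome (T1, Z), payoffs (6, 4).
If Country B leads: Country A's best replies are W→T0, X→T0, Y→T2, Z→T1; Country B's induced payoffs 2, 5, 6, 4; outcome (T2, Y), payoffs (9, 6).
Country A gets 6 moving first and 9 moving second, so Country A prefers to move second.

second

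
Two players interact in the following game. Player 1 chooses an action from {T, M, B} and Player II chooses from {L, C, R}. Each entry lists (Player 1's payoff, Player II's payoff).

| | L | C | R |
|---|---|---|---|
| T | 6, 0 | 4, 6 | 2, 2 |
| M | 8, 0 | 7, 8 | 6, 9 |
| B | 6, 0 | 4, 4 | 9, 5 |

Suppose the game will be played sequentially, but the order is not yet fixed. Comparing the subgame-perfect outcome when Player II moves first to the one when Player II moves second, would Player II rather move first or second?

first

If Player 1 leads: Player II's best replies are T→C, M→R, B→R; Player 1's induced payoffs 4, 6, 9; outcome (B, R), payoffs (9, 5).
If Player II leads: Player 1's best replies are L→M, C→M, R→B; Player II's induced payoffs 0, 8, 5; outcome (M, C), payoffs (7, 8).
Player II gets 8 moving first and 5 moving second, so Player II prefers to move first.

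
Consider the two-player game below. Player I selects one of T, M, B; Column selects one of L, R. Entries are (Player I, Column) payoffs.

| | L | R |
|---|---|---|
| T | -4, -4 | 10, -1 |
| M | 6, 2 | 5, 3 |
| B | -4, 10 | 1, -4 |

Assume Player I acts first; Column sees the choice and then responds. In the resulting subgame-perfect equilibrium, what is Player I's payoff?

10

Backward induction with Player I moving first.
- T → Column plays R (best of -4, -1); Player I gets 10.
- M → Column plays R (best of 2, 3); Player I gets 5.
- B → Column plays L (best of 10, -4); Player I gets -4.
Player I's induced payoffs are 10, 5, -4, so Player I commits to T. Subgame-perfect outcome: (T, R) with payoffs (10, -1).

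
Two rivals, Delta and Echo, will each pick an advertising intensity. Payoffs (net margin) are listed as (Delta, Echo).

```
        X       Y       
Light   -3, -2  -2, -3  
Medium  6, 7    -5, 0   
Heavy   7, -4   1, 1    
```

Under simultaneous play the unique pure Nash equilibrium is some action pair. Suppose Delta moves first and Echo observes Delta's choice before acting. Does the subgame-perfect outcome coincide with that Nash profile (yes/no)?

no

Solve by backward induction (Delta leads).
- Light → Echo plays X (best of -2, -3); Delta gets -3.
- Medium → Echo plays X (best of 7, 0); Delta gets 6.
- Heavy → Echo plays Y (best of -4, 1); Delta gets 1.
Among -3, 6, 1, the best is 6 at Medium. Subgame-perfect outcome: (Medium, X) with payoffs (6, 7).
For the simultaneous game, intersect best replies.
Delta's best replies: X→Heavy; Y→Heavy.
Echo's best replies: Light→X; Medium→X; Heavy→Y.
Only (Heavy, Y) has each player best-responding; Nash payoffs (1, 1).
Sequential outcome (Medium, X) differs from the Nash profile (Heavy, Y).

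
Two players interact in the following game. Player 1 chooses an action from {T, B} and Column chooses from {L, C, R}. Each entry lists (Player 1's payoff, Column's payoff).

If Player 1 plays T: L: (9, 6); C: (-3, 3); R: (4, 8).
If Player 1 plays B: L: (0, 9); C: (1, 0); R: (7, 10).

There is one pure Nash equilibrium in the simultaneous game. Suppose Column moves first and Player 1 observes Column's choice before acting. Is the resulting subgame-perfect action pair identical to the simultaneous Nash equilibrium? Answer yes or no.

Solve by backward induction (Column leads).
- L: Player 1 compares 9, 0 and picks T; Column would get 6.
- C: Player 1 compares -3, 1 and picks B; Column would get 0.
- R: Player 1 compares 4, 7 and picks B; Column would get 10.
Among 6, 0, 10, the best is 10 at R. Subgame-perfect outcome: (B, R) with payoffs (7, 10).
Now find the simultaneous Nash equilibrium.
Player 1's best replies: L→T; C→B; R→B.
Column's best replies: T→R; B→R.
Only (B, R) has each player best-responding; Nash payoffs (7, 10).
Sequential outcome (B, R) coincides with the Nash profile (B, R).

yes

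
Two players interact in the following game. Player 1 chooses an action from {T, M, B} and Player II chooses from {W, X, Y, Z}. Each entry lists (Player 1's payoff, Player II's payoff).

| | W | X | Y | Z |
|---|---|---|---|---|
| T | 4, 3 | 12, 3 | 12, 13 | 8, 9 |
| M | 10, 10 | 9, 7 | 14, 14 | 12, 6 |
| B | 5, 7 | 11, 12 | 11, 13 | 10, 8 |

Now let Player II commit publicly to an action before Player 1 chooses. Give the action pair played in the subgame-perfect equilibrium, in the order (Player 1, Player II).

Player 1 best-responds to each possible Player II move:
- W: Player 1 compares 4, 10, 5 and picks M; Player II would get 10.
- X: Player 1 compares 12, 9, 11 and picks T; Player II would get 3.
- Y: Player 1 compares 12, 14, 11 and picks M; Player II would get 14.
- Z: Player 1 compares 8, 12, 10 and picks M; Player II would get 6.
Maximizing over 10, 3, 14, 6, Player II chooses Y. Subgame-perfect outcome: (M, Y) with payoffs (14, 14).

(M, Y)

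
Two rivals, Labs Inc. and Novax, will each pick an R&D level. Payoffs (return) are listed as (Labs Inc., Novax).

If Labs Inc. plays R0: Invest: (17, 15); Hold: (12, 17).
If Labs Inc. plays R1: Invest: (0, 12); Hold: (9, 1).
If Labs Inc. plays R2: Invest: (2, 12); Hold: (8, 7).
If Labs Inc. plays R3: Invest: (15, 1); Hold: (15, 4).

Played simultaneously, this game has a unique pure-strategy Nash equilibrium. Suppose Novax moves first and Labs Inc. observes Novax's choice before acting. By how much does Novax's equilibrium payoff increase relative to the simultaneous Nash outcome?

11

Labs Inc. best-responds to each possible Novax move:
- Invest: BR = R0, leader payoff 15.
- Hold: BR = R3, leader payoff 4.
Maximizing over 15, 4, Novax chooses Invest. Subgame-perfect outcome: (R0, Invest) with payoffs (17, 15).
Now find the simultaneous Nash equilibrium.
Labs Inc.'s best replies: Invest→R0; Hold→R3.
Novax's best replies: R0→Hold; R1→Invest; R2→Invest; R3→Hold.
The unique mutual best reply is (R3, Hold), giving (15, 4).
Novax's commitment gain: 15 − 4 = 11.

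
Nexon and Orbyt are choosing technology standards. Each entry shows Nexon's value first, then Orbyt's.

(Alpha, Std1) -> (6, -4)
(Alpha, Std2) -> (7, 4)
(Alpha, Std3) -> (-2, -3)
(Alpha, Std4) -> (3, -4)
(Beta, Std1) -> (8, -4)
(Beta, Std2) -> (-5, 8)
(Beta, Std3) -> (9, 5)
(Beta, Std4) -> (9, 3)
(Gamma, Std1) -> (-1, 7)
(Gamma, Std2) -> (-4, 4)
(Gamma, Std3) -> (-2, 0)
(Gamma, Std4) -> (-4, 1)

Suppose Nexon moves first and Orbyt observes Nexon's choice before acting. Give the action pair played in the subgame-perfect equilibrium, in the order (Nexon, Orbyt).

(Alpha, Std2)

Backward induction with Nexon moving first.
- Alpha: Orbyt compares -4, 4, -3, -4 and picks Std2; Nexon would get 7.
- Beta: Orbyt compares -4, 8, 5, 3 and picks Std2; Nexon would get -5.
- Gamma: Orbyt compares 7, 4, 0, 1 and picks Std1; Nexon would get -1.
Among 7, -5, -1, the best is 7 at Alpha. Subgame-perfect outcome: (Alpha, Std2) with payoffs (7, 4).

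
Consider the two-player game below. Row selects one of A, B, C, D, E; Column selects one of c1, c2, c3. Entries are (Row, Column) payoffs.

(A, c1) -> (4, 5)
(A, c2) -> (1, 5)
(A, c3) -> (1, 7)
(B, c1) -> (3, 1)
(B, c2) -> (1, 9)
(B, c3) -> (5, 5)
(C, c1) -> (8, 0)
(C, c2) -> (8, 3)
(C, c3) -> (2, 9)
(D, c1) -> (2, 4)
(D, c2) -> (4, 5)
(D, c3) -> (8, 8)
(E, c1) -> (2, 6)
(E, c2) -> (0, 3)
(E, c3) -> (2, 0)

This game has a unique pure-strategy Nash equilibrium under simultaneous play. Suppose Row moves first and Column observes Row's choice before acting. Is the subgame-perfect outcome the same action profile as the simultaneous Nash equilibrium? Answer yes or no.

Solve by backward induction (Row leads).
- A → Column plays c3 (best of 5, 5, 7); Row gets 1.
- B → Column plays c2 (best of 1, 9, 5); Row gets 1.
- C → Column plays c3 (best of 0, 3, 9); Row gets 2.
- D → Column plays c3 (best of 4, 5, 8); Row gets 8.
- E → Column plays c1 (best of 6, 3, 0); Row gets 2.
Among 1, 1, 2, 8, 2, the best is 8 at D. Subgame-perfect outcome: (D, c3) with payoffs (8, 8).
Now find the simultaneous Nash equilibrium.
Row's best replies: c1→C; c2→C; c3→D.
Column's best replies: A→c3; B→c2; C→c3; D→c3; E→c1.
The unique mutual best reply is (D, c3), giving (8, 8).
Sequential outcome (D, c3) coincides with the Nash profile (D, c3).

yes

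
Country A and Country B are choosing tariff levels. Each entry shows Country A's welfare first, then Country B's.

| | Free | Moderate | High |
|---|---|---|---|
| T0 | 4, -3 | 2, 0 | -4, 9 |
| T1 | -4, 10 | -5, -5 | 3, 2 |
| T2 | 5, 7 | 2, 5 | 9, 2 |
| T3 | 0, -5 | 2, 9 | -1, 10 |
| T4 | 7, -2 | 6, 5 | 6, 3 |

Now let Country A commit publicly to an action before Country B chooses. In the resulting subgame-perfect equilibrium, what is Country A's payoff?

Country B best-responds to each possible Country A move:
- T0 → Country B plays High (best of -3, 0, 9); Country A gets -4.
- T1 → Country B plays Free (best of 10, -5, 2); Country A gets -4.
- T2 → Country B plays Free (best of 7, 5, 2); Country A gets 5.
- T3 → Country B plays High (best of -5, 9, 10); Country A gets -1.
- T4 → Country B plays Moderate (best of -2, 5, 3); Country A gets 6.
Among -4, -4, 5, -1, 6, the best is 6 at T4. Subgame-perfect outcome: (T4, Moderate) with payoffs (6, 5).

6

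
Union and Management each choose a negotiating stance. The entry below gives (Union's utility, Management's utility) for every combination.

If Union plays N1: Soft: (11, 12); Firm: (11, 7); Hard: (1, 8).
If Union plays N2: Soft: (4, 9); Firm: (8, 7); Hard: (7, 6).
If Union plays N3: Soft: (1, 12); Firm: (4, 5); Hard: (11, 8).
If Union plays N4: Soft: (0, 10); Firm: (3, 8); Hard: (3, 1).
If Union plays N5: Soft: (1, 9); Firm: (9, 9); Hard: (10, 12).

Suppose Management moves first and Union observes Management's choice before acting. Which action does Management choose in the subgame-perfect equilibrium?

Soft

Backward induction with Management moving first.
- Soft: Union compares 11, 4, 1, 0, 1 and picks N1; Management would get 12.
- Firm: Union compares 11, 8, 4, 3, 9 and picks N1; Management would get 7.
- Hard: Union compares 1, 7, 11, 3, 10 and picks N3; Management would get 8.
Maximizing over 12, 7, 8, Management chooses Soft. Subgame-perfect outcome: (N1, Soft) with payoffs (11, 12).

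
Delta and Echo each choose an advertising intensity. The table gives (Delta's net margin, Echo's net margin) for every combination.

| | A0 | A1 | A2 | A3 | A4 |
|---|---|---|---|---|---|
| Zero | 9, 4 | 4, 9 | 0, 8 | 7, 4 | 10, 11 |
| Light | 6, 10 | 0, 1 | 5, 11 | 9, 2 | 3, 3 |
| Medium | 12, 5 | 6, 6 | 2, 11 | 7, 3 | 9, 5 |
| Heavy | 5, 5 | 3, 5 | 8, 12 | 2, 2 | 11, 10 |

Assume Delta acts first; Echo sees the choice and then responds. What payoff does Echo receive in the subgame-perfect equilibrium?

11

Work backward from Echo's decision.
- Zero: BR = A4, leader payoff 10.
- Light: BR = A2, leader payoff 5.
- Medium: BR = A2, leader payoff 2.
- Heavy: BR = A2, leader payoff 8.
Among 10, 5, 2, 8, the best is 10 at Zero. Subgame-perfect outcome: (Zero, A4) with payoffs (10, 11).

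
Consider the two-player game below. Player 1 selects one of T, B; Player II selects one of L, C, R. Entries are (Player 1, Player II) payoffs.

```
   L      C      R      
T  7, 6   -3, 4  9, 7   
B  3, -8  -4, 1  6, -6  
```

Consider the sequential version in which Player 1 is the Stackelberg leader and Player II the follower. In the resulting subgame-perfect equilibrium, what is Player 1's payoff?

Work backward from Player II's decision.
- T → Player II plays R (best of 6, 4, 7); Player 1 gets 9.
- B → Player II plays C (best of -8, 1, -6); Player 1 gets -4.
Player 1's induced payoffs are 9, -4, so Player 1 commits to T. Subgame-perfect outcome: (T, R) with payoffs (9, 7).

9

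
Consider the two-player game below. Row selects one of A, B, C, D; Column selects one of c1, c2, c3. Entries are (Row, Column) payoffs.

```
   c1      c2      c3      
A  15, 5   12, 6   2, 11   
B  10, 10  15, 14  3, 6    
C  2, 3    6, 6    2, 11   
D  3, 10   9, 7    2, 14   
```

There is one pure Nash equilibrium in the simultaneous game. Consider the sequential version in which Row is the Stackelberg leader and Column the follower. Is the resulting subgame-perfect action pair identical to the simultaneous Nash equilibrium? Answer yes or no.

Work backward from Column's decision.
- A: Column compares 5, 6, 11 and picks c3; Row would get 2.
- B: Column compares 10, 14, 6 and picks c2; Row would get 15.
- C: Column compares 3, 6, 11 and picks c3; Row would get 2.
- D: Column compares 10, 7, 14 and picks c3; Row would get 2.
Maximizing over 2, 15, 2, 2, Row chooses B. Subgame-perfect outcome: (B, c2) with payoffs (15, 14).
For the simultaneous game, intersect best replies.
Row's best replies: c1→A; c2→B; c3→B.
Column's best replies: A→c3; B→c2; C→c3; D→c3.
The unique mutual best reply is (B, c2), giving (15, 14).
Sequential outcome (B, c2) coincides with the Nash profile (B, c2).

yes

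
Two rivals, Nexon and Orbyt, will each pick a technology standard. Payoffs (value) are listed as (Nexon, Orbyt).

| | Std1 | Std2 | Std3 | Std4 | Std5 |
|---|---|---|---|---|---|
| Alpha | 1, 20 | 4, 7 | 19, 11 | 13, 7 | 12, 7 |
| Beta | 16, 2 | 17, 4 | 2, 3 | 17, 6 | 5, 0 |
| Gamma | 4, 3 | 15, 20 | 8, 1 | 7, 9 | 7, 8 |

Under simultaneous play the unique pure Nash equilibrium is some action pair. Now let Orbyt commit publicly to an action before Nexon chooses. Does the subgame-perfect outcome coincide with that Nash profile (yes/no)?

no

Work backward from Nexon's decision.
- Std1: Nexon compares 1, 16, 4 and picks Beta; Orbyt would get 2.
- Std2: Nexon compares 4, 17, 15 and picks Beta; Orbyt would get 4.
- Std3: Nexon compares 19, 2, 8 and picks Alpha; Orbyt would get 11.
- Std4: Nexon compares 13, 17, 7 and picks Beta; Orbyt would get 6.
- Std5: Nexon compares 12, 5, 7 and picks Alpha; Orbyt would get 7.
Orbyt's induced payoffs are 2, 4, 11, 6, 7, so Orbyt commits to Std3. Subgame-perfect outcome: (Alpha, Std3) with payoffs (19, 11).
Now find the simultaneous Nash equilibrium.
Nexon's best replies: Std1→Beta; Std2→Beta; Std3→Alpha; Std4→Beta; Std5→Alpha.
Orbyt's best replies: Alpha→Std1; Beta→Std4; Gamma→Std2.
Only (Beta, Std4) has each player best-responding; Nash payoffs (17, 6).
Sequential outcome (Alpha, Std3) differs from the Nash profile (Beta, Std4).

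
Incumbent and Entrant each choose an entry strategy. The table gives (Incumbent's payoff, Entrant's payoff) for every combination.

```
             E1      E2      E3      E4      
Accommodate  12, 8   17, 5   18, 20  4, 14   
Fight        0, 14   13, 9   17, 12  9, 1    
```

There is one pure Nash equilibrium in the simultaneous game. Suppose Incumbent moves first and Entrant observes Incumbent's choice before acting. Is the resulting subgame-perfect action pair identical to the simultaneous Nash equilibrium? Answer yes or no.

Backward induction with Incumbent moving first.
- Accommodate: Entrant compares 8, 5, 20, 14 and picks E3; Incumbent would get 18.
- Fight: Entrant compares 14, 9, 12, 1 and picks E1; Incumbent would get 0.
Maximizing over 18, 0, Incumbent chooses Accommodate. Subgame-perfect outcome: (Accommodate, E3) with payoffs (18, 20).
Now find the simultaneous Nash equilibrium.
Incumbent's best replies: E1→Accommodate; E2→Accommodate; E3→Accommodate; E4→Fight.
Entrant's best replies: Accommodate→E3; Fight→E1.
The unique mutual best reply is (Accommodate, E3), giving (18, 20).
Sequential outcome (Accommodate, E3) coincides with the Nash profile (Accommodate, E3).

yes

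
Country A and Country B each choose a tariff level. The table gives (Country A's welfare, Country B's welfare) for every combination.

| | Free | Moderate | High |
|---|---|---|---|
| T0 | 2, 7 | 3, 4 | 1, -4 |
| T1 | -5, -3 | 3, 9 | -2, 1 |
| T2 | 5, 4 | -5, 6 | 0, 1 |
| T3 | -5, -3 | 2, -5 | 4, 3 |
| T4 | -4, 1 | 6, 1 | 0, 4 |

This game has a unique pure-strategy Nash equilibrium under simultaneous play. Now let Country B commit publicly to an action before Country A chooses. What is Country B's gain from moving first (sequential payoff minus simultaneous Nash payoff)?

1

Solve by backward induction (Country B leads).
- Free → Country A plays T2 (best of 2, -5, 5, -5, -4); Country B gets 4.
- Moderate → Country A plays T4 (best of 3, 3, -5, 2, 6); Country B gets 1.
- High → Country A plays T3 (best of 1, -2, 0, 4, 0); Country B gets 3.
Among 4, 1, 3, the best is 4 at Free. Subgame-perfect outcome: (T2, Free) with payoffs (5, 4).
Now find the simultaneous Nash equilibrium.
Country A's best replies: Free→T2; Moderate→T4; High→T3.
Country B's best replies: T0→Free; T1→Moderate; T2→Moderate; T3→High; T4→High.
The unique mutual best reply is (T3, High), giving (4, 3).
Country B's commitment gain: 4 − 3 = 1.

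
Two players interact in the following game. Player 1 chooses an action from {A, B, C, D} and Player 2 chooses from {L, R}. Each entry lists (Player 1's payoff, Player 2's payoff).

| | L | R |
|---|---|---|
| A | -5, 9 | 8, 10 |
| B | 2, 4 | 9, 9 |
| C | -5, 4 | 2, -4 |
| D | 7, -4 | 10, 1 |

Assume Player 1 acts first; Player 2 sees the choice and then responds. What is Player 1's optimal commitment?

D

Player 2 best-responds to each possible Player 1 move:
- A: Player 2 compares 9, 10 and picks R; Player 1 would get 8.
- B: Player 2 compares 4, 9 and picks R; Player 1 would get 9.
- C: Player 2 compares 4, -4 and picks L; Player 1 would get -5.
- D: Player 2 compares -4, 1 and picks R; Player 1 would get 10.
Among 8, 9, -5, 10, the best is 10 at D. Subgame-perfect outcome: (D, R) with payoffs (10, 1).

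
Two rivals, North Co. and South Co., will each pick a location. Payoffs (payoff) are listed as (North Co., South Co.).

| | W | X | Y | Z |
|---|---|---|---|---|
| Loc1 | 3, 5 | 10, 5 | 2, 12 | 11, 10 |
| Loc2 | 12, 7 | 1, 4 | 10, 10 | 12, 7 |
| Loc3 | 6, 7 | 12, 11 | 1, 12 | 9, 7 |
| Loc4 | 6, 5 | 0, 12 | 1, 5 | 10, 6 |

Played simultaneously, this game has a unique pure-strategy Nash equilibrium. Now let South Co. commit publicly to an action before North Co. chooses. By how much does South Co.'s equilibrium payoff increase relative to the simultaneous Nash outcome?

Solve by backward induction (South Co. leads).
- W: North Co. compares 3, 12, 6, 6 and picks Loc2; South Co. would get 7.
- X: North Co. compares 10, 1, 12, 0 and picks Loc3; South Co. would get 11.
- Y: North Co. compares 2, 10, 1, 1 and picks Loc2; South Co. would get 10.
- Z: North Co. compares 11, 12, 9, 10 and picks Loc2; South Co. would get 7.
South Co.'s induced payoffs are 7, 11, 10, 7, so South Co. commits to X. Subgame-perfect outcome: (Loc3, X) with payoffs (12, 11).
Now find the simultaneous Nash equilibrium.
North Co.'s best replies: W→Loc2; X→Loc3; Y→Loc2; Z→Loc2.
South Co.'s best replies: Loc1→Y; Loc2→Y; Loc3→Y; Loc4→X.
The unique mutual best reply is (Loc2, Y), giving (10, 10).
South Co.'s commitment gain: 11 − 10 = 1.

1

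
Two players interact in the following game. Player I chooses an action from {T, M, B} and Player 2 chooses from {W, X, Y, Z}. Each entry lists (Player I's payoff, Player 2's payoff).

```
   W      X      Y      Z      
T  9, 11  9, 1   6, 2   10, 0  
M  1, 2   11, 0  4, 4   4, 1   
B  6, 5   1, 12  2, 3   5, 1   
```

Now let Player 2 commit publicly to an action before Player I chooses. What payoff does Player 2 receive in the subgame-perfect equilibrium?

11

Player I best-responds to each possible Player 2 move:
- W: BR = T, leader payoff 11.
- X: BR = M, leader payoff 0.
- Y: BR = T, leader payoff 2.
- Z: BR = T, leader payoff 0.
Maximizing over 11, 0, 2, 0, Player 2 chooses W. Subgame-perfect outcome: (T, W) with payoffs (9, 11).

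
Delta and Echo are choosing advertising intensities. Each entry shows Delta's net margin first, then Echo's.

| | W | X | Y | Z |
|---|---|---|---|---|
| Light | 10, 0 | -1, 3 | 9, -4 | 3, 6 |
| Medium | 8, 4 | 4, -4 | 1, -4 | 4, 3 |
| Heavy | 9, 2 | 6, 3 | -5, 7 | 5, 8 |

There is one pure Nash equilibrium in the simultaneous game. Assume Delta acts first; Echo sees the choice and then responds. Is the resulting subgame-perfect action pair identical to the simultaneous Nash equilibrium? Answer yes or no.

no

Solve by backward induction (Delta leads).
- Light: BR = Z, leader payoff 3.
- Medium: BR = W, leader payoff 8.
- Heavy: BR = Z, leader payoff 5.
Among 3, 8, 5, the best is 8 at Medium. Subgame-perfect outcome: (Medium, W) with payoffs (8, 4).
Now find the simultaneous Nash equilibrium.
Delta's best replies: W→Light; X→Heavy; Y→Light; Z→Heavy.
Echo's best replies: Light→Z; Medium→W; Heavy→Z.
The unique mutual best reply is (Heavy, Z), giving (5, 8).
Sequential outcome (Medium, W) differs from the Nash profile (Heavy, Z).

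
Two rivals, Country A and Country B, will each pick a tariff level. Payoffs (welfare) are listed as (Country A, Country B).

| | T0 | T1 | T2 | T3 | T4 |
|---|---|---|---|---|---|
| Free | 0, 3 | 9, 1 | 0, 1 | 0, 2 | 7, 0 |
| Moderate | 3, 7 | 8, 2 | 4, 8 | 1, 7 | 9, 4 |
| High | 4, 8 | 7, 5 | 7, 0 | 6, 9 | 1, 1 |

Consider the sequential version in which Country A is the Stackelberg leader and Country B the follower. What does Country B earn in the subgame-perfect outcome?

9

Backward induction with Country A moving first.
- Free → Country B plays T0 (best of 3, 1, 1, 2, 0); Country A gets 0.
- Moderate → Country B plays T2 (best of 7, 2, 8, 7, 4); Country A gets 4.
- High → Country B plays T3 (best of 8, 5, 0, 9, 1); Country A gets 6.
Country A's induced payoffs are 0, 4, 6, so Country A commits to High. Subgame-perfect outcome: (High, T3) with payoffs (6, 9).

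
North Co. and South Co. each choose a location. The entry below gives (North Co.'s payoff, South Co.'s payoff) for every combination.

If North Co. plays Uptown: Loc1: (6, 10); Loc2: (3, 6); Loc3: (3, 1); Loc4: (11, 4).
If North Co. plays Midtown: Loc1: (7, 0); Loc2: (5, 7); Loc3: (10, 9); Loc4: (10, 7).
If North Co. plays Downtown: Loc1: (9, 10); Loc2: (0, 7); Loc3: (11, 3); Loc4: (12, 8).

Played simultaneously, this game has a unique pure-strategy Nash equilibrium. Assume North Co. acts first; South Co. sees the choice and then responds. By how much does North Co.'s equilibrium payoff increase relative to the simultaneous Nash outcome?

1

Work backward from South Co.'s decision.
- Uptown: South Co. compares 10, 6, 1, 4 and picks Loc1; North Co. would get 6.
- Midtown: South Co. compares 0, 7, 9, 7 and picks Loc3; North Co. would get 10.
- Downtown: South Co. compares 10, 7, 3, 8 and picks Loc1; North Co. would get 9.
North Co.'s induced payoffs are 6, 10, 9, so North Co. commits to Midtown. Subgame-perfect outcome: (Midtown, Loc3) with payoffs (10, 9).
For the simultaneous game, intersect best replies.
North Co.'s best replies: Loc1→Downtown; Loc2→Midtown; Loc3→Downtown; Loc4→Downtown.
South Co.'s best replies: Uptown→Loc1; Midtown→Loc3; Downtown→Loc1.
Only (Downtown, Loc1) has each player best-responding; Nash payoffs (9, 10).
North Co.'s commitment gain: 10 − 9 = 1.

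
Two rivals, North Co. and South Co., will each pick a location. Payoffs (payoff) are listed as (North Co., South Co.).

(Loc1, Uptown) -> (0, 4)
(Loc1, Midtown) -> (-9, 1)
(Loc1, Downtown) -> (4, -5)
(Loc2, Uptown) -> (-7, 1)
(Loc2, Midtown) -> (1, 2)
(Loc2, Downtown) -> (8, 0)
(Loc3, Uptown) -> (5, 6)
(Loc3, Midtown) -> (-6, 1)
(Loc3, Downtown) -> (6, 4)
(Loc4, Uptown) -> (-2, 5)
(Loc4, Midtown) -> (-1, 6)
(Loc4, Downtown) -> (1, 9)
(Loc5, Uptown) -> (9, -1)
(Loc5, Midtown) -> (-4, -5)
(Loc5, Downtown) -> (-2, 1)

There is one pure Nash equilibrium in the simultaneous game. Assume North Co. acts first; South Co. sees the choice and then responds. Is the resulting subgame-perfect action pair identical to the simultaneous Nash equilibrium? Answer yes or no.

Work backward from South Co.'s decision.
- Loc1 → South Co. plays Uptown (best of 4, 1, -5); North Co. gets 0.
- Loc2 → South Co. plays Midtown (best of 1, 2, 0); North Co. gets 1.
- Loc3 → South Co. plays Uptown (best of 6, 1, 4); North Co. gets 5.
- Loc4 → South Co. plays Downtown (best of 5, 6, 9); North Co. gets 1.
- Loc5 → South Co. plays Downtown (best of -1, -5, 1); North Co. gets -2.
Maximizing over 0, 1, 5, 1, -2, North Co. chooses Loc3. Subgame-perfect outcome: (Loc3, Uptown) with payoffs (5, 6).
For the simultaneous game, intersect best replies.
North Co.'s best replies: Uptown→Loc5; Midtown→Loc2; Downtown→Loc2.
South Co.'s best replies: Loc1→Uptown; Loc2→Midtown; Loc3→Uptown; Loc4→Downtown; Loc5→Downtown.
The unique mutual best reply is (Loc2, Midtown), giving (1, 2).
Sequential outcome (Loc3, Uptown) differs from the Nash profile (Loc2, Midtown).

no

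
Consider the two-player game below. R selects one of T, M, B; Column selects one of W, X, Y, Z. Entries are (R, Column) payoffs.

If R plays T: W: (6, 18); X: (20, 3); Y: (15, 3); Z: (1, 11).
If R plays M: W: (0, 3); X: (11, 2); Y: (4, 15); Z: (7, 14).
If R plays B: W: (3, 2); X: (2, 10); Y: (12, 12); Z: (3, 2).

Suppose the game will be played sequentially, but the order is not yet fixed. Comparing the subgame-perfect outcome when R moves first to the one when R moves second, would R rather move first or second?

If R leads: Column's best replies are T→W, M→Y, B→Y; R's induced payoffs 6, 4, 12; outcome (B, Y), payoffs (12, 12).
If Column leads: R's best replies are W→T, X→T, Y→T, Z→M; Column's induced payoffs 18, 3, 3, 14; outcome (T, W), payoffs (6, 18).
R gets 12 moving first and 6 moving second, so R prefers to move first.

first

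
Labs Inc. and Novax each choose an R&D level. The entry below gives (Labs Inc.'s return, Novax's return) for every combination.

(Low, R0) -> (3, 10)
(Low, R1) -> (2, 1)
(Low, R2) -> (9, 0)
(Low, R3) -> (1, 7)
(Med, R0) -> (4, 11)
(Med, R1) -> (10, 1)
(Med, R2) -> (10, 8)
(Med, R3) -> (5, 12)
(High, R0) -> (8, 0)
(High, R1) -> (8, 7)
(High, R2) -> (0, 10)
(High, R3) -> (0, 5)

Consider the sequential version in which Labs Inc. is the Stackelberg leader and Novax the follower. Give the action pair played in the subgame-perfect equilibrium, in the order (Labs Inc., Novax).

Work backward from Novax's decision.
- Low → Novax plays R0 (best of 10, 1, 0, 7); Labs Inc. gets 3.
- Med → Novax plays R3 (best of 11, 1, 8, 12); Labs Inc. gets 5.
- High → Novax plays R2 (best of 0, 7, 10, 5); Labs Inc. gets 0.
Labs Inc.'s induced payoffs are 3, 5, 0, so Labs Inc. commits to Med. Subgame-perfect outcome: (Med, R3) with payoffs (5, 12).

(Med, R3)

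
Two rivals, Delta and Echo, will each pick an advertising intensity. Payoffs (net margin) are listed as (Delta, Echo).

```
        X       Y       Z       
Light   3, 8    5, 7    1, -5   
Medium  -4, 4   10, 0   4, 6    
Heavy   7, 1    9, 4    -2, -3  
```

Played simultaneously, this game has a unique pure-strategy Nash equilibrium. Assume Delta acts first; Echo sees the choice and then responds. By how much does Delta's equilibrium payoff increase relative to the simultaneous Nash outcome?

Solve by backward induction (Delta leads).
- Light → Echo plays X (best of 8, 7, -5); Delta gets 3.
- Medium → Echo plays Z (best of 4, 0, 6); Delta gets 4.
- Heavy → Echo plays Y (best of 1, 4, -3); Delta gets 9.
Maximizing over 3, 4, 9, Delta chooses Heavy. Subgame-perfect outcome: (Heavy, Y) with payoffs (9, 4).
Under simultaneous play:
Delta's best replies: X→Heavy; Y→Medium; Z→Medium.
Echo's best replies: Light→X; Medium→Z; Heavy→Y.
The unique mutual best reply is (Medium, Z), giving (4, 6).
Delta's commitment gain: 9 − 4 = 5.

5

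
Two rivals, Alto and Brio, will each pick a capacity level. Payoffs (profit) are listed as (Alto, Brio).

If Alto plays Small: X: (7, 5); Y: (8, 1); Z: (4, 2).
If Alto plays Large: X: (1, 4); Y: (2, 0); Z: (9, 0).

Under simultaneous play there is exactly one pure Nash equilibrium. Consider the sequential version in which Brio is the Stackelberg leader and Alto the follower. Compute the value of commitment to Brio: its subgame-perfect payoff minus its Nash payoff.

Alto best-responds to each possible Brio move:
- X → Alto plays Small (best of 7, 1); Brio gets 5.
- Y → Alto plays Small (best of 8, 2); Brio gets 1.
- Z → Alto plays Large (best of 4, 9); Brio gets 0.
Among 5, 1, 0, the best is 5 at X. Subgame-perfect outcome: (Small, X) with payoffs (7, 5).
For the simultaneous game, intersect best replies.
Alto's best replies: X→Small; Y→Small; Z→Large.
Brio's best replies: Small→X; Large→X.
Only (Small, X) has each player best-responding; Nash payoffs (7, 5).
Brio's commitment gain: 5 − 5 = 0.

0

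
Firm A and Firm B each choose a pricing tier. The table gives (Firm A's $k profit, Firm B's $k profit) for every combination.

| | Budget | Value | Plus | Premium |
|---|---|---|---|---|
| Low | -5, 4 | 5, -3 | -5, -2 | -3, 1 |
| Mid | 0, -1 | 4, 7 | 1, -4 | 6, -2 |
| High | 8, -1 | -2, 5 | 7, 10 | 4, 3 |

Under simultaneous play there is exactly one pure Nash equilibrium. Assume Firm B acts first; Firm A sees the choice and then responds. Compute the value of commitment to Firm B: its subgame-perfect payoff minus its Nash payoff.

Work backward from Firm A's decision.
- Budget: Firm A compares -5, 0, 8 and picks High; Firm B would get -1.
- Value: Firm A compares 5, 4, -2 and picks Low; Firm B would get -3.
- Plus: Firm A compares -5, 1, 7 and picks High; Firm B would get 10.
- Premium: Firm A compares -3, 6, 4 and picks Mid; Firm B would get -2.
Maximizing over -1, -3, 10, -2, Firm B chooses Plus. Subgame-perfect outcome: (High, Plus) with payoffs (7, 10).
Under simultaneous play:
Firm A's best replies: Budget→High; Value→Low; Plus→High; Premium→Mid.
Firm B's best replies: Low→Budget; Mid→Value; High→Plus.
Only (High, Plus) has each player best-responding; Nash payoffs (7, 10).
Firm B's commitment gain: 10 − 10 = 0.

0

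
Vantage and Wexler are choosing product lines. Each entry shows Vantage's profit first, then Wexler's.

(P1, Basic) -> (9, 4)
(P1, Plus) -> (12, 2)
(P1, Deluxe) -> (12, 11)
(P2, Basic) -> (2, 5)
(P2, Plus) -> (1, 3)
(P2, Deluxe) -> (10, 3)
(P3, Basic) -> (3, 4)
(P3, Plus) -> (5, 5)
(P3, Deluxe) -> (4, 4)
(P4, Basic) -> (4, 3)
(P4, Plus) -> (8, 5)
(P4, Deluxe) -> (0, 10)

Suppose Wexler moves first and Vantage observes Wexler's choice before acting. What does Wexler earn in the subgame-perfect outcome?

Vantage best-responds to each possible Wexler move:
- Basic: Vantage compares 9, 2, 3, 4 and picks P1; Wexler would get 4.
- Plus: Vantage compares 12, 1, 5, 8 and picks P1; Wexler would get 2.
- Deluxe: Vantage compares 12, 10, 4, 0 and picks P1; Wexler would get 11.
Maximizing over 4, 2, 11, Wexler chooses Deluxe. Subgame-perfect outcome: (P1, Deluxe) with payoffs (12, 11).

11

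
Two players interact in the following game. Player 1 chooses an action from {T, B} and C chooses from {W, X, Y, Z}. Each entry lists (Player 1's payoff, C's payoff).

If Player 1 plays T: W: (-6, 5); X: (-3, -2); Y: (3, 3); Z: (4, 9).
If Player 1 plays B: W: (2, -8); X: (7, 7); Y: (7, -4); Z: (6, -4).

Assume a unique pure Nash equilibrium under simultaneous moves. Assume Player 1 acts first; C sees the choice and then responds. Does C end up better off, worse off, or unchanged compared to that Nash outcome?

Backward induction with Player 1 moving first.
- T: BR = Z, leader payoff 4.
- B: BR = X, leader payoff 7.
Among 4, 7, the best is 7 at B. Subgame-perfect outcome: (B, X) with payoffs (7, 7).
Under simultaneous play:
Player 1's best replies: W→B; X→B; Y→B; Z→B.
C's best replies: T→Z; B→X.
Only (B, X) has each player best-responding; Nash payoffs (7, 7).
C earns 7 sequentially versus 7 at the Nash outcome: unchanged.

unchanged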